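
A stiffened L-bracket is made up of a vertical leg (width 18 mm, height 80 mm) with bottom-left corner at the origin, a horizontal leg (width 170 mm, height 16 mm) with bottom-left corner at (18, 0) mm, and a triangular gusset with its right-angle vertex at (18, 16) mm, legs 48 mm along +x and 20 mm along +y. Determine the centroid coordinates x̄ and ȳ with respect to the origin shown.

x̄ = 66.69 mm, ȳ = 19.45 mm

vertical leg: A = 18 × 80 = 1440.00, centroid at (9.00, 40.00).
horizontal leg: A = 170 × 16 = 2720.00, centroid at (103.00, 8.00).
gusset: A = ½·48·20 = 480.00, centroid at (34.00, 22.67).
ΣA = 4640.00 mm², ΣAx̄ = 309440.00 mm³, ΣAȳ = 90240.00 mm³.
x̄ = 309440.00/4640.00 = 66.69 mm; ȳ = 90240.00/4640.00 = 19.45 mm.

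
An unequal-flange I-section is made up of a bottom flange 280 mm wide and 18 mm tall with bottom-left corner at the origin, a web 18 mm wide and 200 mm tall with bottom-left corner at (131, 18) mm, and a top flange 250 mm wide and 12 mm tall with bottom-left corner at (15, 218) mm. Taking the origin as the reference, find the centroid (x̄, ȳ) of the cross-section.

bottom flange: A = 280 × 18 = 5040.00, centroid at (140.00, 9.00).
web: A = 18 × 200 = 3600.00, centroid at (140.00, 118.00).
top flange: A = 250 × 12 = 3000.00, centroid at (140.00, 224.00).
ΣA = 11640.00 mm², ΣAx̄ = 1629600.00 mm³, ΣAȳ = 1142160.00 mm³.
x̄ = 1629600.00/11640.00 = 140.00 mm; ȳ = 1142160.00/11640.00 = 98.12 mm.

x̄ = 140.00 mm, ȳ = 98.12 mm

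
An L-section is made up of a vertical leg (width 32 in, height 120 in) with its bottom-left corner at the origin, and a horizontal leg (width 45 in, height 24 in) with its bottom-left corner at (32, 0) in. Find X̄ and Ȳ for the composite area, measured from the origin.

vertical leg: A = 32 × 120 = 3840.00, centroid at (16.00, 60.00).
horizontal leg: A = 45 × 24 = 1080.00, centroid at (54.50, 12.00).
ΣA = 4920.00 in², ΣAX̄ = 120300.00 in³, ΣAȲ = 243360.00 in³.
X̄ = 120300.00/4920.00 = 24.45 in; Ȳ = 243360.00/4920.00 = 49.46 in.

X̄ = 24.45 in, Ȳ = 49.46 in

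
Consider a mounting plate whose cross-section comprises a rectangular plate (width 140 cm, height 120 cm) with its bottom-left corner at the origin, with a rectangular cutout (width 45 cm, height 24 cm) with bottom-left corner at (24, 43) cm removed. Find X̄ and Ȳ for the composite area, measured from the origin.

X̄ = 71.61 cm, Ȳ = 60.34 cm

Part | A | x̄ᵢ | ȳᵢ | A·x̄ᵢ | A·ȳᵢ
plate | 16800.00 | 70.00 | 60.00 | 1176000.00 | 1008000.00
hole | -1080.00 | 46.50 | 55.00 | -50220.00 | -59400.00
Σ | 15720.00 |  |  | 1125780.00 | 948600.00
X̄ = 1125780.00 / 15720.00 = 71.61 cm
Ȳ = 948600.00 / 15720.00 = 60.34 cm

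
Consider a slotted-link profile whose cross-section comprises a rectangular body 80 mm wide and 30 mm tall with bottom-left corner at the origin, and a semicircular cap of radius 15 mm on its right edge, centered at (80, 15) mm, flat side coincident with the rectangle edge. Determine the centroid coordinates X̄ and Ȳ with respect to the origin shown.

X̄ = 45.95 mm, Ȳ = 15.00 mm

rectangular body: A = 80 × 30 = 2400.00, centroid at (40.00, 15.00).
semicircular end: A = ½π·15² = 353.43, centroid at (86.37, 15.00).
ΣA = 2753.43 mm²
ΣAX̄ = (2400.00)(40.00) + (353.43)(86.37) = 126524.33 mm³
ΣAȲ = (2400.00)(15.00) + (353.43)(15.00) = 41301.44 mm³
X̄ = 126524.33 / 2753.43 = 45.95 mm
Ȳ = 41301.44 / 2753.43 = 15.00 mm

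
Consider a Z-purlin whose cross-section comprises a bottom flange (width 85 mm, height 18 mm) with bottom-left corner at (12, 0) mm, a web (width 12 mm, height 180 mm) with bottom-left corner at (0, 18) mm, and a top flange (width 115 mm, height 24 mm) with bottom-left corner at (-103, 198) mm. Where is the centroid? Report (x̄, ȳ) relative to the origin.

x̄ = -4.53 mm, ȳ = 128.16 mm

Part | A | x̄ᵢ | ȳᵢ | A·x̄ᵢ | A·ȳᵢ
bottom flange | 1530.00 | 54.50 | 9.00 | 83385.00 | 13770.00
web | 2160.00 | 6.00 | 108.00 | 12960.00 | 233280.00
top flange | 2760.00 | -45.50 | 210.00 | -125580.00 | 579600.00
Σ | 6450.00 |  |  | -29235.00 | 826650.00
x̄ = -29235.00 / 6450.00 = -4.53 mm
ȳ = 826650.00 / 6450.00 = 128.16 mm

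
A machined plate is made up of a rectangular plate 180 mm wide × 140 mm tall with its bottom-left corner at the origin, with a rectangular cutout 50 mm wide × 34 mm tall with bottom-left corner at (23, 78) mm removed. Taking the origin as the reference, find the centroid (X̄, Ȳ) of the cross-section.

plate: A = 180 × 140 = 25200.00, centroid at (90.00, 70.00).
hole: A = −(50 × 34) = -1700.00, centroid at (48.00, 95.00).
ΣA = 23500.00 mm², ΣAX̄ = 2186400.00 mm³, ΣAȲ = 1602500.00 mm³.
X̄ = 2186400.00/23500.00 = 93.04 mm; Ȳ = 1602500.00/23500.00 = 68.19 mm.

X̄ = 93.04 mm, Ȳ = 68.19 mm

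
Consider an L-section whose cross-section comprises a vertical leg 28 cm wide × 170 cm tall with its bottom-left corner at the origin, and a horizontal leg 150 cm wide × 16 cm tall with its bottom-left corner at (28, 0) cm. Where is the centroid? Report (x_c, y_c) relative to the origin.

x_c = 43.83 cm, y_c = 59.19 cm

vertical leg: A = 28 × 170 = 4760.00, centroid at (14.00, 85.00).
horizontal leg: A = 150 × 16 = 2400.00, centroid at (103.00, 8.00).
ΣA = 7160.00 cm², ΣAx_c = 313840.00 cm³, ΣAy_c = 423800.00 cm³.
x_c = 313840.00/7160.00 = 43.83 cm; y_c = 423800.00/7160.00 = 59.19 cm.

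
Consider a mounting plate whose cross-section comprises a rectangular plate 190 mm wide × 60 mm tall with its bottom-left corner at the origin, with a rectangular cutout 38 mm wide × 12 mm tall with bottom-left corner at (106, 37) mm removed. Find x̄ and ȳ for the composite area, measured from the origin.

plate: A = 190 × 60 = 11400.00, centroid at (95.00, 30.00).
hole: A = −(38 × 12) = -456.00, centroid at (125.00, 43.00).
ΣA = 10944.00 mm²
ΣAx̄ = (11400.00)(95.00) + (-456.00)(125.00) = 1026000.00 mm³
ΣAȳ = (11400.00)(30.00) + (-456.00)(43.00) = 322392.00 mm³
x̄ = 1026000.00 / 10944.00 = 93.75 mm
ȳ = 322392.00 / 10944.00 = 29.46 mm

x̄ = 93.75 mm, ȳ = 29.46 mm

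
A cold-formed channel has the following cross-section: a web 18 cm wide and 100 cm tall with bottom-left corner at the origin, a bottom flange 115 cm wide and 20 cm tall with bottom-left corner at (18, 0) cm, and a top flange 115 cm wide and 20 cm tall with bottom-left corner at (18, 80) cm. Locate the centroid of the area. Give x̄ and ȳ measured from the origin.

web: A = 18 × 100 = 1800.00, centroid at (9.00, 50.00).
bottom flange: A = 115 × 20 = 2300.00, centroid at (75.50, 10.00).
top flange: A = 115 × 20 = 2300.00, centroid at (75.50, 90.00).
ΣA = 6400.00 cm², ΣAx̄ = 363500.00 cm³, ΣAȳ = 320000.00 cm³.
x̄ = 363500.00/6400.00 = 56.80 cm; ȳ = 320000.00/6400.00 = 50.00 cm.

x̄ = 56.80 cm, ȳ = 50.00 cm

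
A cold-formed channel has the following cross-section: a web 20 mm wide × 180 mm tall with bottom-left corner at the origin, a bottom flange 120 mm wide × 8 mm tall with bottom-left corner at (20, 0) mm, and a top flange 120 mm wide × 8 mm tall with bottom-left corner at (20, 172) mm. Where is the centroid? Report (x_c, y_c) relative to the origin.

x_c = 34.35 mm, y_c = 90.00 mm

Part | A | x̄ᵢ | ȳᵢ | A·x̄ᵢ | A·ȳᵢ
web | 3600.00 | 10.00 | 90.00 | 36000.00 | 324000.00
bottom flange | 960.00 | 80.00 | 4.00 | 76800.00 | 3840.00
top flange | 960.00 | 80.00 | 176.00 | 76800.00 | 168960.00
Σ | 5520.00 |  |  | 189600.00 | 496800.00
x_c = 189600.00 / 5520.00 = 34.35 mm
y_c = 496800.00 / 5520.00 = 90.00 mm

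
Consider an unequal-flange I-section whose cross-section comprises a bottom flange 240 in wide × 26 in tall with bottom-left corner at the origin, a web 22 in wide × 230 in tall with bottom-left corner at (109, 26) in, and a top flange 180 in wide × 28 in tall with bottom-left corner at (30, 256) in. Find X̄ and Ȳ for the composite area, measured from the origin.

X̄ = 120.00 in, Ȳ = 131.91 in

Part | A | x̄ᵢ | ȳᵢ | A·x̄ᵢ | A·ȳᵢ
bottom flange | 6240.00 | 120.00 | 13.00 | 748800.00 | 81120.00
web | 5060.00 | 120.00 | 141.00 | 607200.00 | 713460.00
top flange | 5040.00 | 120.00 | 270.00 | 604800.00 | 1360800.00
Σ | 16340.00 |  |  | 1960800.00 | 2155380.00
X̄ = 1960800.00 / 16340.00 = 120.00 in
Ȳ = 2155380.00 / 16340.00 = 131.91 in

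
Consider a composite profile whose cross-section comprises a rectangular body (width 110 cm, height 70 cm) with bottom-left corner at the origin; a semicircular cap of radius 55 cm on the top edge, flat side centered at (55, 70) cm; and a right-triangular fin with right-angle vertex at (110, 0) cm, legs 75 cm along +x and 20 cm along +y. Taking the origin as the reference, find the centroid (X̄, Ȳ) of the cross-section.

X̄ = 59.54 cm, Ȳ = 54.39 cm

Part | A | x̄ᵢ | ȳᵢ | A·x̄ᵢ | A·ȳᵢ
rectangular body | 7700.00 | 55.00 | 35.00 | 423500.00 | 269500.00
semicircular top | 4751.66 | 55.00 | 93.34 | 261341.24 | 443532.79
triangular fin | 750.00 | 135.00 | 6.67 | 101250.00 | 5000.00
Σ | 13201.66 |  |  | 786091.24 | 718032.79
X̄ = 786091.24 / 13201.66 = 59.54 cm
Ȳ = 718032.79 / 13201.66 = 54.39 cm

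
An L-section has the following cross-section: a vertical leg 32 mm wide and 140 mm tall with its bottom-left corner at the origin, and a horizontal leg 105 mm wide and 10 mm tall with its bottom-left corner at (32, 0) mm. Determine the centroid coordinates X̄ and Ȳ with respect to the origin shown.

X̄ = 29.01 mm, Ȳ = 57.66 mm

vertical leg: A = 32 × 140 = 4480.00, centroid at (16.00, 70.00).
horizontal leg: A = 105 × 10 = 1050.00, centroid at (84.50, 5.00).
ΣA = 5530.00 mm²
ΣAX̄ = (4480.00)(16.00) + (1050.00)(84.50) = 160405.00 mm³
ΣAȲ = (4480.00)(70.00) + (1050.00)(5.00) = 318850.00 mm³
X̄ = 160405.00 / 5530.00 = 29.01 mm
Ȳ = 318850.00 / 5530.00 = 57.66 mm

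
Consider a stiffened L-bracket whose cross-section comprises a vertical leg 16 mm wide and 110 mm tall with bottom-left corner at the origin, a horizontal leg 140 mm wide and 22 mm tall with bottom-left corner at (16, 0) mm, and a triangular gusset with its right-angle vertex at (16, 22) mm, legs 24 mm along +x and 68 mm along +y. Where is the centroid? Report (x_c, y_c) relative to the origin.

x_c = 52.78 mm, y_c = 29.55 mm

vertical leg: A = 16 × 110 = 1760.00, centroid at (8.00, 55.00).
horizontal leg: A = 140 × 22 = 3080.00, centroid at (86.00, 11.00).
gusset: A = ½·24·68 = 816.00, centroid at (24.00, 44.67).
ΣA = 5656.00 mm², ΣAx_c = 298544.00 mm³, ΣAy_c = 167128.00 mm³.
x_c = 298544.00/5656.00 = 52.78 mm; y_c = 167128.00/5656.00 = 29.55 mm.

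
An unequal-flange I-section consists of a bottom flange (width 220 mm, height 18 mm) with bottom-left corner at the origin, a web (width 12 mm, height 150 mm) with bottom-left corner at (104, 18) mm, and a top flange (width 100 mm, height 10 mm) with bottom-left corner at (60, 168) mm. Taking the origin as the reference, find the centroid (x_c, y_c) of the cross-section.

Part | A | x̄ᵢ | ȳᵢ | A·x̄ᵢ | A·ȳᵢ
bottom flange | 3960.00 | 110.00 | 9.00 | 435600.00 | 35640.00
web | 1800.00 | 110.00 | 93.00 | 198000.00 | 167400.00
top flange | 1000.00 | 110.00 | 173.00 | 110000.00 | 173000.00
Σ | 6760.00 |  |  | 743600.00 | 376040.00
x_c = 743600.00 / 6760.00 = 110.00 mm
y_c = 376040.00 / 6760.00 = 55.63 mm

x_c = 110.00 mm, y_c = 55.63 mm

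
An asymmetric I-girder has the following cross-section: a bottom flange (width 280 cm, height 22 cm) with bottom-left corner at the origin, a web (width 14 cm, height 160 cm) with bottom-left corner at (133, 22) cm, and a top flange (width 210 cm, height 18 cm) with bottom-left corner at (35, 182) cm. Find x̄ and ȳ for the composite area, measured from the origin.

x̄ = 140.00 cm, ȳ = 83.60 cm

bottom flange: A = 280 × 22 = 6160.00, centroid at (140.00, 11.00).
web: A = 14 × 160 = 2240.00, centroid at (140.00, 102.00).
top flange: A = 210 × 18 = 3780.00, centroid at (140.00, 191.00).
ΣA = 12180.00 cm², ΣAx̄ = 1705200.00 cm³, ΣAȳ = 1018220.00 cm³.
x̄ = 1705200.00/12180.00 = 140.00 cm; ȳ = 1018220.00/12180.00 = 83.60 cm.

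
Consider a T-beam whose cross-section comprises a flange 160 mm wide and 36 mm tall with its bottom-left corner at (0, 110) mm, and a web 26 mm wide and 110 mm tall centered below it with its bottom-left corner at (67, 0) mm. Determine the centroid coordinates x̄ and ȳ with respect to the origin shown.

x̄ = 80.00 mm, ȳ = 103.78 mm

web: A = 26 × 110 = 2860.00, centroid at (80.00, 55.00).
flange: A = 160 × 36 = 5760.00, centroid at (80.00, 128.00).
ΣA = 8620.00 mm²
ΣAx̄ = (2860.00)(80.00) + (5760.00)(80.00) = 689600.00 mm³
ΣAȳ = (2860.00)(55.00) + (5760.00)(128.00) = 894580.00 mm³
x̄ = 689600.00 / 8620.00 = 80.00 mm
ȳ = 894580.00 / 8620.00 = 103.78 mm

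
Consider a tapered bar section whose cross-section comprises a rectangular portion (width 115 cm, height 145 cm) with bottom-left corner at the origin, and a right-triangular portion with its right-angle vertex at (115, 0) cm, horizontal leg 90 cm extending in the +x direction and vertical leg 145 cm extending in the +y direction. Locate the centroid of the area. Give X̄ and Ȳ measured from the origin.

X̄ = 82.11 cm, Ȳ = 65.70 cm

Part | A | x̄ᵢ | ȳᵢ | A·x̄ᵢ | A·ȳᵢ
rectangular portion | 16675.00 | 57.50 | 72.50 | 958812.50 | 1208937.50
triangular portion | 6525.00 | 145.00 | 48.33 | 946125.00 | 315375.00
Σ | 23200.00 |  |  | 1904937.50 | 1524312.50
X̄ = 1904937.50 / 23200.00 = 82.11 cm
Ȳ = 1524312.50 / 23200.00 = 65.70 cm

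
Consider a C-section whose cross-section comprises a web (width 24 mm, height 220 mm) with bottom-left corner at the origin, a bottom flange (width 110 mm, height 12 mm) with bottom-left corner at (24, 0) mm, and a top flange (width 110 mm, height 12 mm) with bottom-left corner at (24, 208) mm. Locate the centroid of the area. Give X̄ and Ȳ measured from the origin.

X̄ = 34.33 mm, Ȳ = 110.00 mm

web: A = 24 × 220 = 5280.00, centroid at (12.00, 110.00).
bottom flange: A = 110 × 12 = 1320.00, centroid at (79.00, 6.00).
top flange: A = 110 × 12 = 1320.00, centroid at (79.00, 214.00).
ΣA = 7920.00 mm², ΣAX̄ = 271920.00 mm³, ΣAȲ = 871200.00 mm³.
X̄ = 271920.00/7920.00 = 34.33 mm; Ȳ = 871200.00/7920.00 = 110.00 mm.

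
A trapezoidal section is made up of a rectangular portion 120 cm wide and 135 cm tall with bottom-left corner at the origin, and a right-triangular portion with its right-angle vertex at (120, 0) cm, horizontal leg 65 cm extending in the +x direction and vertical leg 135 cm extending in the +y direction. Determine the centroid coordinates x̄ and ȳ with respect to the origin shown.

x̄ = 77.40 cm, ȳ = 62.70 cm

rectangular portion: A = 120 × 135 = 16200.00, centroid at (60.00, 67.50).
triangular portion: A = ½·65·135 = 4387.50, centroid at (141.67, 45.00).
ΣA = 20587.50 cm², ΣAx̄ = 1593562.50 cm³, ΣAȳ = 1290937.50 cm³.
x̄ = 1593562.50/20587.50 = 77.40 cm; ȳ = 1290937.50/20587.50 = 62.70 cm.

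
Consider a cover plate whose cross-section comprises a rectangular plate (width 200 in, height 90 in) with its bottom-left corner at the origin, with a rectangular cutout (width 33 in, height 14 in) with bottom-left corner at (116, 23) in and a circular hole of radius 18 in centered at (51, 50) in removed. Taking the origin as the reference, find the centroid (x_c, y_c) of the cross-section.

plate: A = 200 × 90 = 18000.00, centroid at (100.00, 45.00).
hole 1: A = −(33 × 14) = -462.00, centroid at (132.50, 30.00).
hole 2: A = −π·18² = -1017.88, centroid at (51.00, 50.00).
ΣA = 16520.12 in²
ΣAx_c = (18000.00)(100.00) + (-462.00)(132.50) + (-1017.88)(51.00) = 1686873.32 in³
ΣAy_c = (18000.00)(45.00) + (-462.00)(30.00) + (-1017.88)(50.00) = 745246.20 in³
x_c = 1686873.32 / 16520.12 = 102.11 in
y_c = 745246.20 / 16520.12 = 45.11 in

x_c = 102.11 in, y_c = 45.11 in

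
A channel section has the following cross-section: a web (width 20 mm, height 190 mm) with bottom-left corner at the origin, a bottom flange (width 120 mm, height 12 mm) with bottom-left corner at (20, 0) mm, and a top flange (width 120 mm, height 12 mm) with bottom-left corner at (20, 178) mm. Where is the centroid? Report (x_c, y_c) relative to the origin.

Part | A | x̄ᵢ | ȳᵢ | A·x̄ᵢ | A·ȳᵢ
web | 3800.00 | 10.00 | 95.00 | 38000.00 | 361000.00
bottom flange | 1440.00 | 80.00 | 6.00 | 115200.00 | 8640.00
top flange | 1440.00 | 80.00 | 184.00 | 115200.00 | 264960.00
Σ | 6680.00 |  |  | 268400.00 | 634600.00
x_c = 268400.00 / 6680.00 = 40.18 mm
y_c = 634600.00 / 6680.00 = 95.00 mm

x_c = 40.18 mm, y_c = 95.00 mm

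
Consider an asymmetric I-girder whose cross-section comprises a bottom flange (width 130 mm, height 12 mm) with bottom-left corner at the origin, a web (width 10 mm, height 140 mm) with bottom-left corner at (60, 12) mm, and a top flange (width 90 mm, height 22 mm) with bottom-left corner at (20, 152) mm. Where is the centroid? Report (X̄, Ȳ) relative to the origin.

X̄ = 65.00 mm, Ȳ = 90.47 mm

Part | A | x̄ᵢ | ȳᵢ | A·x̄ᵢ | A·ȳᵢ
bottom flange | 1560.00 | 65.00 | 6.00 | 101400.00 | 9360.00
web | 1400.00 | 65.00 | 82.00 | 91000.00 | 114800.00
top flange | 1980.00 | 65.00 | 163.00 | 128700.00 | 322740.00
Σ | 4940.00 |  |  | 321100.00 | 446900.00
X̄ = 321100.00 / 4940.00 = 65.00 mm
Ȳ = 446900.00 / 4940.00 = 90.47 mm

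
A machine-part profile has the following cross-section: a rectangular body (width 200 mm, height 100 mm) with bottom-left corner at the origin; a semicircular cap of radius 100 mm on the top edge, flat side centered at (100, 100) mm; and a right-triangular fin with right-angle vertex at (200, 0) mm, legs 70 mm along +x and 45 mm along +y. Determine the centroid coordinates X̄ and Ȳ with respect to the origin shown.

X̄ = 105.21 mm, Ȳ = 87.47 mm

Part | A | x̄ᵢ | ȳᵢ | A·x̄ᵢ | A·ȳᵢ
rectangular body | 20000.00 | 100.00 | 50.00 | 2000000.00 | 1000000.00
semicircular top | 15707.96 | 100.00 | 142.44 | 1570796.33 | 2237462.99
triangular fin | 1575.00 | 223.33 | 15.00 | 351750.00 | 23625.00
Σ | 37282.96 |  |  | 3922546.33 | 3261087.99
X̄ = 3922546.33 / 37282.96 = 105.21 mm
Ȳ = 3261087.99 / 37282.96 = 87.47 mm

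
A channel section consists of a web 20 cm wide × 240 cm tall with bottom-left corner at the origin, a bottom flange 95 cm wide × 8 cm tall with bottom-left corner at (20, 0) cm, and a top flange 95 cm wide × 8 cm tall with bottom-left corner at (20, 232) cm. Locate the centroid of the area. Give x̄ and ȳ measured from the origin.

web: A = 20 × 240 = 4800.00, centroid at (10.00, 120.00).
bottom flange: A = 95 × 8 = 760.00, centroid at (67.50, 4.00).
top flange: A = 95 × 8 = 760.00, centroid at (67.50, 236.00).
ΣA = 6320.00 cm²
ΣAx̄ = (4800.00)(10.00) + (760.00)(67.50) + (760.00)(67.50) = 150600.00 cm³
ΣAȳ = (4800.00)(120.00) + (760.00)(4.00) + (760.00)(236.00) = 758400.00 cm³
x̄ = 150600.00 / 6320.00 = 23.83 cm
ȳ = 758400.00 / 6320.00 = 120.00 cm

x̄ = 23.83 cm, ȳ = 120.00 cm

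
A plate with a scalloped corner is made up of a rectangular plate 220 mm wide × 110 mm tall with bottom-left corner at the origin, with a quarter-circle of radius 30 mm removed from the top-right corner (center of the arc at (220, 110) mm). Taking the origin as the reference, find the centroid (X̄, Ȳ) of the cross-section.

plate: A = 220 × 110 = 24200.00, centroid at (110.00, 55.00).
removed quarter-circle: A = −¼π·30² = -706.86, centroid at (207.27, 97.27).
ΣA = 23493.14 mm²
ΣAX̄ = (24200.00)(110.00) + (-706.86)(207.27) = 2515491.16 mm³
ΣAȲ = (24200.00)(55.00) + (-706.86)(97.27) = 1262245.58 mm³
X̄ = 2515491.16 / 23493.14 = 107.07 mm
Ȳ = 1262245.58 / 23493.14 = 53.73 mm

X̄ = 107.07 mm, Ȳ = 53.73 mm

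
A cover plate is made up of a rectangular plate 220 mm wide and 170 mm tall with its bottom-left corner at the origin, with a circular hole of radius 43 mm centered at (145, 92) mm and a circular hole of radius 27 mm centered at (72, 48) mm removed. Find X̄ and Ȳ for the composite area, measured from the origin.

X̄ = 106.03 mm, Ȳ = 86.50 mm

plate: A = 220 × 170 = 37400.00, centroid at (110.00, 85.00).
hole 1: A = −π·43² = -5808.80, centroid at (145.00, 92.00).
hole 2: A = −π·27² = -2290.22, centroid at (72.00, 48.00).
ΣA = 29300.97 mm², ΣAX̄ = 3106827.39 mm³, ΣAȲ = 2534659.35 mm³.
X̄ = 3106827.39/29300.97 = 106.03 mm; Ȳ = 2534659.35/29300.97 = 86.50 mm.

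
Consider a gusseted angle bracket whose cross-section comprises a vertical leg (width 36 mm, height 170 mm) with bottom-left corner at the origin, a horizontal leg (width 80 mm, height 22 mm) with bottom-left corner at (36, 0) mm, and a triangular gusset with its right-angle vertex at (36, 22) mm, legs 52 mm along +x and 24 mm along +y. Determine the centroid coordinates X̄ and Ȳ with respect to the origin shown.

vertical leg: A = 36 × 170 = 6120.00, centroid at (18.00, 85.00).
horizontal leg: A = 80 × 22 = 1760.00, centroid at (76.00, 11.00).
gusset: A = ½·52·24 = 624.00, centroid at (53.33, 30.00).
ΣA = 8504.00 mm²
ΣAX̄ = (6120.00)(18.00) + (1760.00)(76.00) + (624.00)(53.33) = 277200.00 mm³
ΣAȲ = (6120.00)(85.00) + (1760.00)(11.00) + (624.00)(30.00) = 558280.00 mm³
X̄ = 277200.00 / 8504.00 = 32.60 mm
Ȳ = 558280.00 / 8504.00 = 65.65 mm

X̄ = 32.60 mm, Ȳ = 65.65 mm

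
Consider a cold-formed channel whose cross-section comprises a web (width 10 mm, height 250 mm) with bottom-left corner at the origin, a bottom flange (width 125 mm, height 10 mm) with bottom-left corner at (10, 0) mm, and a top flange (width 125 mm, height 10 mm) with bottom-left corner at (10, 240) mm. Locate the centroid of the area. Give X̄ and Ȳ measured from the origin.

X̄ = 38.75 mm, Ȳ = 125.00 mm

web: A = 10 × 250 = 2500.00, centroid at (5.00, 125.00).
bottom flange: A = 125 × 10 = 1250.00, centroid at (72.50, 5.00).
top flange: A = 125 × 10 = 1250.00, centroid at (72.50, 245.00).
ΣA = 5000.00 mm², ΣAX̄ = 193750.00 mm³, ΣAȲ = 625000.00 mm³.
X̄ = 193750.00/5000.00 = 38.75 mm; Ȳ = 625000.00/5000.00 = 125.00 mm.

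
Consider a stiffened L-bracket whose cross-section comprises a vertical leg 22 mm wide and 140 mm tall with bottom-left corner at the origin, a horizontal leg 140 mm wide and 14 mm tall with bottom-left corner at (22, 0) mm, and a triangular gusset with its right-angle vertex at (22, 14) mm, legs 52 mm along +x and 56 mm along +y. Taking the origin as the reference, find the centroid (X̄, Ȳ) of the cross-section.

vertical leg: A = 22 × 140 = 3080.00, centroid at (11.00, 70.00).
horizontal leg: A = 140 × 14 = 1960.00, centroid at (92.00, 7.00).
gusset: A = ½·52·56 = 1456.00, centroid at (39.33, 32.67).
ΣA = 6496.00 mm²
ΣAX̄ = (3080.00)(11.00) + (1960.00)(92.00) + (1456.00)(39.33) = 271469.33 mm³
ΣAȲ = (3080.00)(70.00) + (1960.00)(7.00) + (1456.00)(32.67) = 276882.67 mm³
X̄ = 271469.33 / 6496.00 = 41.79 mm
Ȳ = 276882.67 / 6496.00 = 42.62 mm

X̄ = 41.79 mm, Ȳ = 42.62 mm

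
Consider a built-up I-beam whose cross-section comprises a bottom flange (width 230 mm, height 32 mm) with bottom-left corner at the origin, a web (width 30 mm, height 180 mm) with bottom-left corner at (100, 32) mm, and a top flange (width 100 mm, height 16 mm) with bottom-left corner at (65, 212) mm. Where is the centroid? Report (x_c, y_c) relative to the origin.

x_c = 115.00 mm, y_c = 78.59 mm

Part | A | x̄ᵢ | ȳᵢ | A·x̄ᵢ | A·ȳᵢ
bottom flange | 7360.00 | 115.00 | 16.00 | 846400.00 | 117760.00
web | 5400.00 | 115.00 | 122.00 | 621000.00 | 658800.00
top flange | 1600.00 | 115.00 | 220.00 | 184000.00 | 352000.00
Σ | 14360.00 |  |  | 1651400.00 | 1128560.00
x_c = 1651400.00 / 14360.00 = 115.00 mm
y_c = 1128560.00 / 14360.00 = 78.59 mm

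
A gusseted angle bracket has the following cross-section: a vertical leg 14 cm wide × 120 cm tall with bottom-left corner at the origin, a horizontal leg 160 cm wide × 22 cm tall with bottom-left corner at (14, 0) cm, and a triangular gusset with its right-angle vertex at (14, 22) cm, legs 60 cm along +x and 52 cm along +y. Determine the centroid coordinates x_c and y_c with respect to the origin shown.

vertical leg: A = 14 × 120 = 1680.00, centroid at (7.00, 60.00).
horizontal leg: A = 160 × 22 = 3520.00, centroid at (94.00, 11.00).
gusset: A = ½·60·52 = 1560.00, centroid at (34.00, 39.33).
ΣA = 6760.00 cm², ΣAx_c = 395680.00 cm³, ΣAy_c = 200880.00 cm³.
x_c = 395680.00/6760.00 = 58.53 cm; y_c = 200880.00/6760.00 = 29.72 cm.

x_c = 58.53 cm, y_c = 29.72 cm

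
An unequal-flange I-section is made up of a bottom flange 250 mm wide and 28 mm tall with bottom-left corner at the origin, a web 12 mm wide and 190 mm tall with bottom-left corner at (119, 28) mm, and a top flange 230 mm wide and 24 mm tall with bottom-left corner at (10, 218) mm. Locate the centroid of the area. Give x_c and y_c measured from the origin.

Part | A | x̄ᵢ | ȳᵢ | A·x̄ᵢ | A·ȳᵢ
bottom flange | 7000.00 | 125.00 | 14.00 | 875000.00 | 98000.00
web | 2280.00 | 125.00 | 123.00 | 285000.00 | 280440.00
top flange | 5520.00 | 125.00 | 230.00 | 690000.00 | 1269600.00
Σ | 14800.00 |  |  | 1850000.00 | 1648040.00
x_c = 1850000.00 / 14800.00 = 125.00 mm
y_c = 1648040.00 / 14800.00 = 111.35 mm

x_c = 125.00 mm, y_c = 111.35 mm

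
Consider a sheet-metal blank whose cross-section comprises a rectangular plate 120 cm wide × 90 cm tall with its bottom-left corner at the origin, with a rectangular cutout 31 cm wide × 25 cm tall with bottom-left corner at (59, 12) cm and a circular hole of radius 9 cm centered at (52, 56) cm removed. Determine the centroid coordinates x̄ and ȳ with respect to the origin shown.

x̄ = 59.06 cm, ȳ = 46.34 cm

Part | A | x̄ᵢ | ȳᵢ | A·x̄ᵢ | A·ȳᵢ
plate | 10800.00 | 60.00 | 45.00 | 648000.00 | 486000.00
hole 1 | -775.00 | 74.50 | 24.50 | -57737.50 | -18987.50
hole 2 | -254.47 | 52.00 | 56.00 | -13232.39 | -14250.26
Σ | 9770.53 |  |  | 577030.11 | 452762.24
x̄ = 577030.11 / 9770.53 = 59.06 cm
ȳ = 452762.24 / 9770.53 = 46.34 cm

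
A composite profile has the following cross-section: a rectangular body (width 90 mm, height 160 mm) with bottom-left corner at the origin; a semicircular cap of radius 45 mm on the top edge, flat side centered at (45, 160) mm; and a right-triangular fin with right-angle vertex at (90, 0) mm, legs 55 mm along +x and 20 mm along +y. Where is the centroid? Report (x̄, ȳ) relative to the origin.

x̄ = 46.92 mm, ȳ = 95.16 mm

rectangular body: A = 90 × 160 = 14400.00, centroid at (45.00, 80.00).
semicircular top: A = ½π·45² = 3180.86, centroid at (45.00, 179.10).
triangular fin: A = ½·55·20 = 550.00, centroid at (108.33, 6.67).
ΣA = 18130.86 mm²
ΣAx̄ = (14400.00)(45.00) + (3180.86)(45.00) + (550.00)(108.33) = 850722.15 mm³
ΣAȳ = (14400.00)(80.00) + (3180.86)(179.10) + (550.00)(6.67) = 1725354.68 mm³
x̄ = 850722.15 / 18130.86 = 46.92 mm
ȳ = 1725354.68 / 18130.86 = 95.16 mm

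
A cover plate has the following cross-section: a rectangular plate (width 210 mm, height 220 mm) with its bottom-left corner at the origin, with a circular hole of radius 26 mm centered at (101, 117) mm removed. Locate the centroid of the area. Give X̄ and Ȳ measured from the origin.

plate: A = 210 × 220 = 46200.00, centroid at (105.00, 110.00).
hole: A = −π·26² = -2123.72, centroid at (101.00, 117.00).
ΣA = 44076.28 mm², ΣAX̄ = 4636504.62 mm³, ΣAȲ = 4833525.15 mm³.
X̄ = 4636504.62/44076.28 = 105.19 mm; Ȳ = 4833525.15/44076.28 = 109.66 mm.

X̄ = 105.19 mm, Ȳ = 109.66 mm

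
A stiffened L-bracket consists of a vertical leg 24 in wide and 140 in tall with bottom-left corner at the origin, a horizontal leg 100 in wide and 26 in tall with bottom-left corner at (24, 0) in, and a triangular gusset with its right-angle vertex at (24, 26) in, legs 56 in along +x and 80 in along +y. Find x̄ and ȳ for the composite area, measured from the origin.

vertical leg: A = 24 × 140 = 3360.00, centroid at (12.00, 70.00).
horizontal leg: A = 100 × 26 = 2600.00, centroid at (74.00, 13.00).
gusset: A = ½·56·80 = 2240.00, centroid at (42.67, 52.67).
ΣA = 8200.00 in²
ΣAx̄ = (3360.00)(12.00) + (2600.00)(74.00) + (2240.00)(42.67) = 328293.33 in³
ΣAȳ = (3360.00)(70.00) + (2600.00)(13.00) + (2240.00)(52.67) = 386973.33 in³
x̄ = 328293.33 / 8200.00 = 40.04 in
ȳ = 386973.33 / 8200.00 = 47.19 in

x̄ = 40.04 in, ȳ = 47.19 in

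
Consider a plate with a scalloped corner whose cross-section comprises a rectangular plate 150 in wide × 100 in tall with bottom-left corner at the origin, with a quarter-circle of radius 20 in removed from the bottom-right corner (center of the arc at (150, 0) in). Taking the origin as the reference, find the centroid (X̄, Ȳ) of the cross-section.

plate: A = 150 × 100 = 15000.00, centroid at (75.00, 50.00).
removed quarter-circle: A = −¼π·20² = -314.16, centroid at (141.51, 8.49).
ΣA = 14685.84 in²
ΣAX̄ = (15000.00)(75.00) + (-314.16)(141.51) = 1080542.78 in³
ΣAȲ = (15000.00)(50.00) + (-314.16)(8.49) = 747333.33 in³
X̄ = 1080542.78 / 14685.84 = 73.58 in
Ȳ = 747333.33 / 14685.84 = 50.89 in

X̄ = 73.58 in, Ȳ = 50.89 in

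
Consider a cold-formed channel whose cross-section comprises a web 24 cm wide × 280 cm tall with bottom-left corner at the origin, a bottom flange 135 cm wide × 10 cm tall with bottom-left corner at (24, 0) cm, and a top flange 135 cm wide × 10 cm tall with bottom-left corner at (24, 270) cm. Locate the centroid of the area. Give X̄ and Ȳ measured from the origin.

web: A = 24 × 280 = 6720.00, centroid at (12.00, 140.00).
bottom flange: A = 135 × 10 = 1350.00, centroid at (91.50, 5.00).
top flange: A = 135 × 10 = 1350.00, centroid at (91.50, 275.00).
ΣA = 9420.00 cm², ΣAX̄ = 327690.00 cm³, ΣAȲ = 1318800.00 cm³.
X̄ = 327690.00/9420.00 = 34.79 cm; Ȳ = 1318800.00/9420.00 = 140.00 cm.

X̄ = 34.79 cm, Ȳ = 140.00 cm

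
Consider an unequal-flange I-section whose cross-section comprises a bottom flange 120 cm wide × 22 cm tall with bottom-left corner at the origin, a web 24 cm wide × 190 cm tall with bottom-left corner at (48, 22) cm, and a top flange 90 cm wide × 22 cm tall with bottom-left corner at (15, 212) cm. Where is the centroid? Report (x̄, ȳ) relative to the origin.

x̄ = 60.00 cm, ȳ = 109.38 cm

bottom flange: A = 120 × 22 = 2640.00, centroid at (60.00, 11.00).
web: A = 24 × 190 = 4560.00, centroid at (60.00, 117.00).
top flange: A = 90 × 22 = 1980.00, centroid at (60.00, 223.00).
ΣA = 9180.00 cm²
ΣAx̄ = (2640.00)(60.00) + (4560.00)(60.00) + (1980.00)(60.00) = 550800.00 cm³
ΣAȳ = (2640.00)(11.00) + (4560.00)(117.00) + (1980.00)(223.00) = 1004100.00 cm³
x̄ = 550800.00 / 9180.00 = 60.00 cm
ȳ = 1004100.00 / 9180.00 = 109.38 cm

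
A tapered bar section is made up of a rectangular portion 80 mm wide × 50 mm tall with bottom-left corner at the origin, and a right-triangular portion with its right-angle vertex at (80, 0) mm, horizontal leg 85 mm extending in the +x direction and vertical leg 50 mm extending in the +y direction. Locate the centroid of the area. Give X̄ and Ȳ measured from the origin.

rectangular portion: A = 80 × 50 = 4000.00, centroid at (40.00, 25.00).
triangular portion: A = ½·85·50 = 2125.00, centroid at (108.33, 16.67).
ΣA = 6125.00 mm², ΣAX̄ = 390208.33 mm³, ΣAȲ = 135416.67 mm³.
X̄ = 390208.33/6125.00 = 63.71 mm; Ȳ = 135416.67/6125.00 = 22.11 mm.

X̄ = 63.71 mm, Ȳ = 22.11 mm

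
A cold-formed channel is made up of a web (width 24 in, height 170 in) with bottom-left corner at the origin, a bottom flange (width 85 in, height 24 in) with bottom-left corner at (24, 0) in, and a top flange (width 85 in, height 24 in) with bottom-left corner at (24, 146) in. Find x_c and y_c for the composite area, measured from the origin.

web: A = 24 × 170 = 4080.00, centroid at (12.00, 85.00).
bottom flange: A = 85 × 24 = 2040.00, centroid at (66.50, 12.00).
top flange: A = 85 × 24 = 2040.00, centroid at (66.50, 158.00).
ΣA = 8160.00 in², ΣAx_c = 320280.00 in³, ΣAy_c = 693600.00 in³.
x_c = 320280.00/8160.00 = 39.25 in; y_c = 693600.00/8160.00 = 85.00 in.

x_c = 39.25 in, y_c = 85.00 in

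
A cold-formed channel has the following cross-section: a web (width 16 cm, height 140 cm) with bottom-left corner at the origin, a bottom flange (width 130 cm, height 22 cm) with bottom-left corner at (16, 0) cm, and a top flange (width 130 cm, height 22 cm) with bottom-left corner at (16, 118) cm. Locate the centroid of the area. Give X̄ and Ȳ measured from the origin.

web: A = 16 × 140 = 2240.00, centroid at (8.00, 70.00).
bottom flange: A = 130 × 22 = 2860.00, centroid at (81.00, 11.00).
top flange: A = 130 × 22 = 2860.00, centroid at (81.00, 129.00).
ΣA = 7960.00 cm², ΣAX̄ = 481240.00 cm³, ΣAȲ = 557200.00 cm³.
X̄ = 481240.00/7960.00 = 60.46 cm; Ȳ = 557200.00/7960.00 = 70.00 cm.

X̄ = 60.46 cm, Ȳ = 70.00 cm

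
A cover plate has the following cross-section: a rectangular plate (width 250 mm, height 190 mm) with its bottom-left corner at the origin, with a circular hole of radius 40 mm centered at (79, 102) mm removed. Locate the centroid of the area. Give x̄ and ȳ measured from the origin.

x̄ = 130.44 mm, ȳ = 94.17 mm

plate: A = 250 × 190 = 47500.00, centroid at (125.00, 95.00).
hole: A = −π·40² = -5026.55, centroid at (79.00, 102.00).
ΣA = 42473.45 mm²
ΣAx̄ = (47500.00)(125.00) + (-5026.55)(79.00) = 5540402.69 mm³
ΣAȳ = (47500.00)(95.00) + (-5026.55)(102.00) = 3999792.08 mm³
x̄ = 5540402.69 / 42473.45 = 130.44 mm
ȳ = 3999792.08 / 42473.45 = 94.17 mm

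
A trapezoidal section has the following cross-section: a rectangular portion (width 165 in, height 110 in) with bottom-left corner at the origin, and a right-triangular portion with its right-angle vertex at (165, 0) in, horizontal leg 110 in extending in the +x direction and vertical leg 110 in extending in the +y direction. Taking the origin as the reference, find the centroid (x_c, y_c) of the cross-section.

x_c = 112.29 in, y_c = 50.42 in

rectangular portion: A = 165 × 110 = 18150.00, centroid at (82.50, 55.00).
triangular portion: A = ½·110·110 = 6050.00, centroid at (201.67, 36.67).
ΣA = 24200.00 in², ΣAx_c = 2717458.33 in³, ΣAy_c = 1220083.33 in³.
x_c = 2717458.33/24200.00 = 112.29 in; y_c = 1220083.33/24200.00 = 50.42 in.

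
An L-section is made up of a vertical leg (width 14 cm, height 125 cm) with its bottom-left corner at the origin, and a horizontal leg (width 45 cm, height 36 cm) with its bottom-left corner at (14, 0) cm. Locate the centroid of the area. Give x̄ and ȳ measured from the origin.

x̄ = 21.18 cm, ȳ = 41.11 cm

vertical leg: A = 14 × 125 = 1750.00, centroid at (7.00, 62.50).
horizontal leg: A = 45 × 36 = 1620.00, centroid at (36.50, 18.00).
ΣA = 3370.00 cm², ΣAx̄ = 71380.00 cm³, ΣAȳ = 138535.00 cm³.
x̄ = 71380.00/3370.00 = 21.18 cm; ȳ = 138535.00/3370.00 = 41.11 cm.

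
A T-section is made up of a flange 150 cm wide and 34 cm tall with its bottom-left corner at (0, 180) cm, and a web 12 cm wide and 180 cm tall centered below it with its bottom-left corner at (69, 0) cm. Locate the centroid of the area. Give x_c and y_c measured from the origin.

web: A = 12 × 180 = 2160.00, centroid at (75.00, 90.00).
flange: A = 150 × 34 = 5100.00, centroid at (75.00, 197.00).
ΣA = 7260.00 cm², ΣAx_c = 544500.00 cm³, ΣAy_c = 1199100.00 cm³.
x_c = 544500.00/7260.00 = 75.00 cm; y_c = 1199100.00/7260.00 = 165.17 cm.

x_c = 75.00 cm, y_c = 165.17 cm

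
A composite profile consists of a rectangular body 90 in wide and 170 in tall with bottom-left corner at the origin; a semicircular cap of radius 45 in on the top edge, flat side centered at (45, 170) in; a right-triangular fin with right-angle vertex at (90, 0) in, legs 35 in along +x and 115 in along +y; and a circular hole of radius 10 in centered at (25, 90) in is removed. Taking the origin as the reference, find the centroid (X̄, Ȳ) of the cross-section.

X̄ = 50.96 in, Ȳ = 96.68 in

Part | A | x̄ᵢ | ȳᵢ | A·x̄ᵢ | A·ȳᵢ
rectangular body | 15300.00 | 45.00 | 85.00 | 688500.00 | 1300500.00
semicircular top | 3180.86 | 45.00 | 189.10 | 143138.82 | 601496.64
triangular fin | 2012.50 | 101.67 | 38.33 | 204604.17 | 77145.83
hole | -314.16 | 25.00 | 90.00 | -7853.98 | -28274.33
Σ | 20179.20 |  |  | 1028389.00 | 1950868.13
X̄ = 1028389.00 / 20179.20 = 50.96 in
Ȳ = 1950868.13 / 20179.20 = 96.68 in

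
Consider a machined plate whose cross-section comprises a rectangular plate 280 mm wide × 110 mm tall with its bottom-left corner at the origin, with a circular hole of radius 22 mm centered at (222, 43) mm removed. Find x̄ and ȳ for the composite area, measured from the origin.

x̄ = 135.74 mm, ȳ = 55.62 mm

plate: A = 280 × 110 = 30800.00, centroid at (140.00, 55.00).
hole: A = −π·22² = -1520.53, centroid at (222.00, 43.00).
ΣA = 29279.47 mm²
ΣAx̄ = (30800.00)(140.00) + (-1520.53)(222.00) = 3974442.15 mm³
ΣAȳ = (30800.00)(55.00) + (-1520.53)(43.00) = 1628617.17 mm³
x̄ = 3974442.15 / 29279.47 = 135.74 mm
ȳ = 1628617.17 / 29279.47 = 55.62 mm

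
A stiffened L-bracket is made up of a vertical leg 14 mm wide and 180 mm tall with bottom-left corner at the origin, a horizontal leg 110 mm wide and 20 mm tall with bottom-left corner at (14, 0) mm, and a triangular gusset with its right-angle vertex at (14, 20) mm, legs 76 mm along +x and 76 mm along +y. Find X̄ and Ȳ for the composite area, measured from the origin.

X̄ = 37.20 mm, Ȳ = 49.91 mm

vertical leg: A = 14 × 180 = 2520.00, centroid at (7.00, 90.00).
horizontal leg: A = 110 × 20 = 2200.00, centroid at (69.00, 10.00).
gusset: A = ½·76·76 = 2888.00, centroid at (39.33, 45.33).
ΣA = 7608.00 mm²
ΣAX̄ = (2520.00)(7.00) + (2200.00)(69.00) + (2888.00)(39.33) = 283034.67 mm³
ΣAȲ = (2520.00)(90.00) + (2200.00)(10.00) + (2888.00)(45.33) = 379722.67 mm³
X̄ = 283034.67 / 7608.00 = 37.20 mm
Ȳ = 379722.67 / 7608.00 = 49.91 mm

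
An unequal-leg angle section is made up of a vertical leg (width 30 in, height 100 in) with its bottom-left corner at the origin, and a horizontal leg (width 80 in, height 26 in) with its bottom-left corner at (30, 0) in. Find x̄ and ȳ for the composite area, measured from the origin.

vertical leg: A = 30 × 100 = 3000.00, centroid at (15.00, 50.00).
horizontal leg: A = 80 × 26 = 2080.00, centroid at (70.00, 13.00).
ΣA = 5080.00 in², ΣAx̄ = 190600.00 in³, ΣAȳ = 177040.00 in³.
x̄ = 190600.00/5080.00 = 37.52 in; ȳ = 177040.00/5080.00 = 34.85 in.

x̄ = 37.52 in, ȳ = 34.85 in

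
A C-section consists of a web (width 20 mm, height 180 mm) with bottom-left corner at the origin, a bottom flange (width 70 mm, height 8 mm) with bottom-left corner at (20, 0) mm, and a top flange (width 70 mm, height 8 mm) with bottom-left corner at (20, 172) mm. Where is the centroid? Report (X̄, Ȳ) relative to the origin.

web: A = 20 × 180 = 3600.00, centroid at (10.00, 90.00).
bottom flange: A = 70 × 8 = 560.00, centroid at (55.00, 4.00).
top flange: A = 70 × 8 = 560.00, centroid at (55.00, 176.00).
ΣA = 4720.00 mm²
ΣAX̄ = (3600.00)(10.00) + (560.00)(55.00) + (560.00)(55.00) = 97600.00 mm³
ΣAȲ = (3600.00)(90.00) + (560.00)(4.00) + (560.00)(176.00) = 424800.00 mm³
X̄ = 97600.00 / 4720.00 = 20.68 mm
Ȳ = 424800.00 / 4720.00 = 90.00 mm

X̄ = 20.68 mm, Ȳ = 90.00 mm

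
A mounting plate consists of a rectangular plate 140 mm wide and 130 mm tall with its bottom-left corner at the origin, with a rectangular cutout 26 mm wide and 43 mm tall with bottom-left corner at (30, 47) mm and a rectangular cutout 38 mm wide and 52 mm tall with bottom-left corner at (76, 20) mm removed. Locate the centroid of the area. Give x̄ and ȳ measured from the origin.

x̄ = 68.73 mm, ȳ = 67.23 mm

plate: A = 140 × 130 = 18200.00, centroid at (70.00, 65.00).
hole 1: A = −(26 × 43) = -1118.00, centroid at (43.00, 68.50).
hole 2: A = −(38 × 52) = -1976.00, centroid at (95.00, 46.00).
ΣA = 15106.00 mm², ΣAx̄ = 1038206.00 mm³, ΣAȳ = 1015521.00 mm³.
x̄ = 1038206.00/15106.00 = 68.73 mm; ȳ = 1015521.00/15106.00 = 67.23 mm.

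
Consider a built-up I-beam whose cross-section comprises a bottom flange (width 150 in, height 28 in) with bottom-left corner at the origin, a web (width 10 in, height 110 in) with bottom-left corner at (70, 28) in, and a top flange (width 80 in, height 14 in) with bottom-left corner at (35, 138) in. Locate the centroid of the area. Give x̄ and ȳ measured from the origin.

Part | A | x̄ᵢ | ȳᵢ | A·x̄ᵢ | A·ȳᵢ
bottom flange | 4200.00 | 75.00 | 14.00 | 315000.00 | 58800.00
web | 1100.00 | 75.00 | 83.00 | 82500.00 | 91300.00
top flange | 1120.00 | 75.00 | 145.00 | 84000.00 | 162400.00
Σ | 6420.00 |  |  | 481500.00 | 312500.00
x̄ = 481500.00 / 6420.00 = 75.00 in
ȳ = 312500.00 / 6420.00 = 48.68 in

x̄ = 75.00 in, ȳ = 48.68 in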